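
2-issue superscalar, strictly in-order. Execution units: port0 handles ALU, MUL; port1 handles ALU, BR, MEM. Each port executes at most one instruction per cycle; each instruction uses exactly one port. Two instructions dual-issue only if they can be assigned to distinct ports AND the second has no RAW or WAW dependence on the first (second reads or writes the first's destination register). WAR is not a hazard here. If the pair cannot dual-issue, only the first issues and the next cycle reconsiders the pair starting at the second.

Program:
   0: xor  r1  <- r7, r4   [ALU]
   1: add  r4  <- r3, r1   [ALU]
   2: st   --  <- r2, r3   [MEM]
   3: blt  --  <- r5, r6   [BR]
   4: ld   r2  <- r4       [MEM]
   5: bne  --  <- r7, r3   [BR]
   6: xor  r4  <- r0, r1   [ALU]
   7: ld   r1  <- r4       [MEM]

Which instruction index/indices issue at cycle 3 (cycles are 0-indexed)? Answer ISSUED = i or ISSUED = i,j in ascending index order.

ISSUED = 4

c0: i0 xor  RAW r1
c1: i1/i2 add/st  dual
c2: i3 blt  no-port BR/MEM
c3: i4 ld  no-port MEM/BR
c4: i5/i6 bne/xor  dual
c5: i7 ld  tail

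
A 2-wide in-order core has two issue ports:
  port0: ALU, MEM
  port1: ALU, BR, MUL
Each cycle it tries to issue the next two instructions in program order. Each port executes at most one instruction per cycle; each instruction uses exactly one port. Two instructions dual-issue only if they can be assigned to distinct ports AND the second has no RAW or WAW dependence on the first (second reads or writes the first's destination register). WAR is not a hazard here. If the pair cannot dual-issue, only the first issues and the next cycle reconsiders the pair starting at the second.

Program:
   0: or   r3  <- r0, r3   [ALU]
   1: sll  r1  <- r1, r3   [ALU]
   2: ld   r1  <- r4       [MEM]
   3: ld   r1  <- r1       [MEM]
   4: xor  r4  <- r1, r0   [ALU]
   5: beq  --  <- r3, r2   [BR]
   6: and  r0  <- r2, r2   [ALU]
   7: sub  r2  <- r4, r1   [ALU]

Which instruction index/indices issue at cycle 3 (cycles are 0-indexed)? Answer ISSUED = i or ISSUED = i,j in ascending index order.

0. or.ALU @i0  | RAW r3
1. sll.ALU @i1  | WAW r1
2. ld.MEM @i2  | no-port MEM/MEM
3. ld.MEM @i3  | RAW r1
4. xor.ALU/beq.BR @i4+i5  | pair
5. and.ALU/sub.ALU @i6+i7  | pair

ISSUED = 3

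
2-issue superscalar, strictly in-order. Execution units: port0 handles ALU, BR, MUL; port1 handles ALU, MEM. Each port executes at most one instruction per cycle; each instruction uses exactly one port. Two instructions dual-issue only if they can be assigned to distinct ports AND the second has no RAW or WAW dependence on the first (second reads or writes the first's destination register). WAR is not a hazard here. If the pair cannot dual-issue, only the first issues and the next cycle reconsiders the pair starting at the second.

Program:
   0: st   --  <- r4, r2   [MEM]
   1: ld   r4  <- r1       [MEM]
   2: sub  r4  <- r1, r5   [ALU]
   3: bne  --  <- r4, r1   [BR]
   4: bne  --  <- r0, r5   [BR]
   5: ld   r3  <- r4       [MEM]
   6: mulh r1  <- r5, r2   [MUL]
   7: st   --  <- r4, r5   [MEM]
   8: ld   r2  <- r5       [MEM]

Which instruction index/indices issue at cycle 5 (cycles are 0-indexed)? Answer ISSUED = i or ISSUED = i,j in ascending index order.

ISSUED = 6,7

#0 head=0: st.MEM i0 no-port MEM/MEM
#1 head=1: ld.MEM i1 WAW r4
#2 head=2: sub.ALU i2 RAW r4
#3 head=3: bne.BR i3 no-port BR/BR
#4 head=4: bne.BR/ld.MEM i4/i5 pair
#5 head=6: mulh.MUL/st.MEM i6/i7 pair
#6 head=8: ld.MEM i8 tail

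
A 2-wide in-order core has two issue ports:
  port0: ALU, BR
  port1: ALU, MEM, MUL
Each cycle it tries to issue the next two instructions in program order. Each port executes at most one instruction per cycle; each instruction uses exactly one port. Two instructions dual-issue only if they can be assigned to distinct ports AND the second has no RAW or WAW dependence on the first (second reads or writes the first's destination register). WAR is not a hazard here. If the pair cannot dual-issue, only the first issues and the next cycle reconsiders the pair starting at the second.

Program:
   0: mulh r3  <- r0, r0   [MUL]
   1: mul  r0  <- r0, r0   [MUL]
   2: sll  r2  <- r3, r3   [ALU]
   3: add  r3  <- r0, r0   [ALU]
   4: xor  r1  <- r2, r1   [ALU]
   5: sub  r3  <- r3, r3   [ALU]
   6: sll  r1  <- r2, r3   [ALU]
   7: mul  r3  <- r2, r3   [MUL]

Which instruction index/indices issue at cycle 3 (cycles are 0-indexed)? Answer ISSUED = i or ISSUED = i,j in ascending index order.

c0: i0 mulh  no-port MUL/MUL
c1: i1,i2 mul;sll  pair
c2: i3,i4 add;xor  pair
c3: i5 sub  RAW r3
c4: i6,i7 sll;mul  pair

ISSUED = 5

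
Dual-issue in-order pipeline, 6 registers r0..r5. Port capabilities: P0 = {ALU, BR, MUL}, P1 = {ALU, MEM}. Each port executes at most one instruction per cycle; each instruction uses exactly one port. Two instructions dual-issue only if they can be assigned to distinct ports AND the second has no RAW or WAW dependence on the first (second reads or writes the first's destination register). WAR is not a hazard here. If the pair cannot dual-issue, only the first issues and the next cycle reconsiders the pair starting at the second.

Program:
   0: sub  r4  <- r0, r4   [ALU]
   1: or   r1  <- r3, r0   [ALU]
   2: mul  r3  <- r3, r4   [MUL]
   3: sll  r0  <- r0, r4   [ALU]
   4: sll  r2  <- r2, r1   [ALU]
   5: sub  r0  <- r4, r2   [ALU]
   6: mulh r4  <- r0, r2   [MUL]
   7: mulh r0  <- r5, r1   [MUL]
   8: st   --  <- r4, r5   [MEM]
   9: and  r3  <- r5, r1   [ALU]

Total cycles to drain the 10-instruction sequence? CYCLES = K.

CYCLES = 7

[0] i0/i1  sub.ALU or.ALU  -- pair
[1] i2/i3  mul.MUL sll.ALU  -- pair
[2] i4  sll.ALU  -- RAW r2
[3] i5  sub.ALU  -- RAW r0
[4] i6  mulh.MUL  -- no-port MUL/MUL
[5] i7/i8  mulh.MUL st.MEM  -- pair
[6] i9  and.ALU  -- tail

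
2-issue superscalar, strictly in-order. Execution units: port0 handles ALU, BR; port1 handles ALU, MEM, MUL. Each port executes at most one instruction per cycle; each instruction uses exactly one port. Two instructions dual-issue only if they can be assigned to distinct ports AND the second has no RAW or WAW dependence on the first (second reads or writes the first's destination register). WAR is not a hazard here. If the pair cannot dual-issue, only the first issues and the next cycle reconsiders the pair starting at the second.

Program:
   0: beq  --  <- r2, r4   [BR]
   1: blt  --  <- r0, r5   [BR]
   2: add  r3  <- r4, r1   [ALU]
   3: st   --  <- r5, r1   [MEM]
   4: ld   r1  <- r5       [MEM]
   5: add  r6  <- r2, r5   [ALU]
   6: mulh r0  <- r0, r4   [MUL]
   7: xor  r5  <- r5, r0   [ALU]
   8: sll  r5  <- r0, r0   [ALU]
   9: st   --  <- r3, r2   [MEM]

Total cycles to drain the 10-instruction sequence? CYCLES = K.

CYCLES = 7

  cy0 -> i0 (beq.BR) no-port BR/BR
  cy1 -> i1,i2 (blt.BR add.ALU) dual
  cy2 -> i3 (st.MEM) no-port MEM/MEM
  cy3 -> i4,i5 (ld.MEM add.ALU) dual
  cy4 -> i6 (mulh.MUL) RAW r0
  cy5 -> i7 (xor.ALU) WAW r5
  cy6 -> i8,i9 (sll.ALU st.MEM) dual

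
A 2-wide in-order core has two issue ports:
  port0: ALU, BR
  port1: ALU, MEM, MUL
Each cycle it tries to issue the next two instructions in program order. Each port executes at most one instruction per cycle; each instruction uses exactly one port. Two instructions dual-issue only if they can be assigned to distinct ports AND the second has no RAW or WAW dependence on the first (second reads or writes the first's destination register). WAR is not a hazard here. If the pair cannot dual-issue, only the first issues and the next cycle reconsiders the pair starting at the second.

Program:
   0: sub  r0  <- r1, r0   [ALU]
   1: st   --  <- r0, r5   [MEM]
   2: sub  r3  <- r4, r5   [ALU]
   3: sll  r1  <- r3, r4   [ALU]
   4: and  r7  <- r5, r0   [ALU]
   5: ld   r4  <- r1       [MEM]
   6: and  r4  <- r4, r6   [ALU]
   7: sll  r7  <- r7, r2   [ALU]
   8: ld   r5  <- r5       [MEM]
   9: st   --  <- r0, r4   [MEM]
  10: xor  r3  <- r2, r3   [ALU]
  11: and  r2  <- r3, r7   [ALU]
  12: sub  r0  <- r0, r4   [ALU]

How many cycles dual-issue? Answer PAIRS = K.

t=0 i0:sub.ALU ; RAW r0
t=1 i1/i2:st.MEM;sub.ALU ; pair
t=2 i3/i4:sll.ALU;and.ALU ; pair
t=3 i5:ld.MEM ; RAW+WAW r4
t=4 i6/i7:and.ALU;sll.ALU ; pair
t=5 i8:ld.MEM ; no-port MEM/MEM
t=6 i9/i10:st.MEM;xor.ALU ; pair
t=7 i11/i12:and.ALU;sub.ALU ; pair

PAIRS = 5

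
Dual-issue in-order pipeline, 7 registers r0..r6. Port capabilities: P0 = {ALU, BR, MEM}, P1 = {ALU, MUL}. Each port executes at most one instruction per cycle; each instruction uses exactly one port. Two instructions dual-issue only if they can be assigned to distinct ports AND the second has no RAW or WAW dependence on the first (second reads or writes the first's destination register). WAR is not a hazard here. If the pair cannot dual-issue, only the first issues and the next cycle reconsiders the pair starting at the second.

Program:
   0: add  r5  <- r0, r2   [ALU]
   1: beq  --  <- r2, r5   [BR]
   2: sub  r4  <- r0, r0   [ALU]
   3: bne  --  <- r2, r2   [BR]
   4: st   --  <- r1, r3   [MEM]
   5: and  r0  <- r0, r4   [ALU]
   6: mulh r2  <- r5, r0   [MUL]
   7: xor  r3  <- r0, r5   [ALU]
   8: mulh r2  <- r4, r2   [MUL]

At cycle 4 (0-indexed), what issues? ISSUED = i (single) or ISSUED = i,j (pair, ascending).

#0 head=0: add.ALU i0 RAW r5
#1 head=1: beq.BR;sub.ALU i1/i2 2-wide
#2 head=3: bne.BR i3 no-port BR/MEM
#3 head=4: st.MEM;and.ALU i4/i5 2-wide
#4 head=6: mulh.MUL;xor.ALU i6/i7 2-wide
#5 head=8: mulh.MUL i8 tail

ISSUED = 6,7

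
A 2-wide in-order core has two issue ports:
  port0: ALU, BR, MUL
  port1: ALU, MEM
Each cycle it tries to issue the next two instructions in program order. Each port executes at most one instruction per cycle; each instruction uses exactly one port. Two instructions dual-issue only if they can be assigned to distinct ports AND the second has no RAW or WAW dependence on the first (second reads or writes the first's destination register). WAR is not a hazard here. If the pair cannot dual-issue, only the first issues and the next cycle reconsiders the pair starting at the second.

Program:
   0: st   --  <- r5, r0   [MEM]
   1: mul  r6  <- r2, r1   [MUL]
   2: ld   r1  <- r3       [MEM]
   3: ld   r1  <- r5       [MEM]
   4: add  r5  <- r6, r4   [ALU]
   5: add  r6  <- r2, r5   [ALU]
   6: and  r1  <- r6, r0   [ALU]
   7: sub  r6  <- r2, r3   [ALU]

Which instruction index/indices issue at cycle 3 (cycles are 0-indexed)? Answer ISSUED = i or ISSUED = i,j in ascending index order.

[0] i0&i1  st.MEM/mul.MUL  -- dual
[1] i2  ld.MEM  -- no-port MEM/MEM
[2] i3&i4  ld.MEM/add.ALU  -- dual
[3] i5  add.ALU  -- RAW r6
[4] i6&i7  and.ALU/sub.ALU  -- dual

ISSUED = 5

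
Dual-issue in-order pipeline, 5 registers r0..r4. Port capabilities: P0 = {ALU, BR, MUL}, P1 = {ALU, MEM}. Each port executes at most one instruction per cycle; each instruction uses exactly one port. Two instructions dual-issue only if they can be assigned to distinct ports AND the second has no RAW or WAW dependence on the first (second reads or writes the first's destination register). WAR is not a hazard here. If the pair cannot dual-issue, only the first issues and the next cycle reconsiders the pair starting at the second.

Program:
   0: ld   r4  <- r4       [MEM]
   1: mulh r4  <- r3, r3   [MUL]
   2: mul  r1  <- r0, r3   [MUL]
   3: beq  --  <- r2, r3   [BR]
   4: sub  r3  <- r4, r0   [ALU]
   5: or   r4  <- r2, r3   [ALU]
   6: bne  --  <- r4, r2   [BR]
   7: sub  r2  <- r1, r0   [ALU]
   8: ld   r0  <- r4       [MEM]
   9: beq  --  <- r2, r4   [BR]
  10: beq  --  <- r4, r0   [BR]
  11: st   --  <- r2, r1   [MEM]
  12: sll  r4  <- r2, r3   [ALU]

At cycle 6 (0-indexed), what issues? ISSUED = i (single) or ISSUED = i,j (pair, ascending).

t=0 i0:ld.MEM ; WAW r4
t=1 i1:mulh.MUL ; no-port MUL/MUL
t=2 i2:mul.MUL ; no-port MUL/BR
t=3 i3,i4:beq.BR/sub.ALU ; pair
t=4 i5:or.ALU ; RAW r4
t=5 i6,i7:bne.BR/sub.ALU ; pair
t=6 i8,i9:ld.MEM/beq.BR ; pair
t=7 i10,i11:beq.BR/st.MEM ; pair
t=8 i12:sll.ALU ; tail

ISSUED = 8,9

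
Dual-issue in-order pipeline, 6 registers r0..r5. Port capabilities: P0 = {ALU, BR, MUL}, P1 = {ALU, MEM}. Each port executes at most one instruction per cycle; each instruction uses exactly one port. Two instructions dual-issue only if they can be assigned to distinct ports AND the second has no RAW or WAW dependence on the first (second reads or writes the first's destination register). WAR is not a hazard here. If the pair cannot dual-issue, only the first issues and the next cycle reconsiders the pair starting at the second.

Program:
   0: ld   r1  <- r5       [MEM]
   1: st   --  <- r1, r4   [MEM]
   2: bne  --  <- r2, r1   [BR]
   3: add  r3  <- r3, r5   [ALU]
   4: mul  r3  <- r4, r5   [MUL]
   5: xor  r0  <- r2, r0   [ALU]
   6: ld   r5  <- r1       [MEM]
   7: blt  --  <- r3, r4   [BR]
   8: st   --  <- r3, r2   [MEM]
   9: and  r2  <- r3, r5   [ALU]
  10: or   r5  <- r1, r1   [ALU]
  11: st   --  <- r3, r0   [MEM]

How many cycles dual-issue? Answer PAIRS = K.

PAIRS = 5

  cy0 -> i0 (ld) no-port MEM/MEM
  cy1 -> i1&i2 (st bne) 2-wide
  cy2 -> i3 (add) WAW r3
  cy3 -> i4&i5 (mul xor) 2-wide
  cy4 -> i6&i7 (ld blt) 2-wide
  cy5 -> i8&i9 (st and) 2-wide
  cy6 -> i10&i11 (or st) 2-wide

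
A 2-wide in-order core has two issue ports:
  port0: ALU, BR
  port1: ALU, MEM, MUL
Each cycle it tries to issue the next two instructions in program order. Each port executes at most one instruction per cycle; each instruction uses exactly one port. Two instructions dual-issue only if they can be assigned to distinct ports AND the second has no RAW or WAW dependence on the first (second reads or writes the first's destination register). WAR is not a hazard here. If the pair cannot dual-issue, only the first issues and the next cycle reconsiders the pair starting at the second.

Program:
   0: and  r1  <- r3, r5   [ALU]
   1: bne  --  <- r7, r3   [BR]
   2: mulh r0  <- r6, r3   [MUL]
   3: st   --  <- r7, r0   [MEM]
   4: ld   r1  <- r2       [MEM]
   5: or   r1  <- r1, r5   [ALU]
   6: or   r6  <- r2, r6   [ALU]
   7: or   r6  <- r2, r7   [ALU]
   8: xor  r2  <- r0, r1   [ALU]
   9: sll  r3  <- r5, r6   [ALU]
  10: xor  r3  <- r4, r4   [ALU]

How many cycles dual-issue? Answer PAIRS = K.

PAIRS = 3

[0] i0+i1  and/bne  -- pair
[1] i2  mulh  -- no-port MUL/MEM
[2] i3  st  -- no-port MEM/MEM
[3] i4  ld  -- RAW+WAW r1
[4] i5+i6  or/or  -- pair
[5] i7+i8  or/xor  -- pair
[6] i9  sll  -- WAW r3
[7] i10  xor  -- tail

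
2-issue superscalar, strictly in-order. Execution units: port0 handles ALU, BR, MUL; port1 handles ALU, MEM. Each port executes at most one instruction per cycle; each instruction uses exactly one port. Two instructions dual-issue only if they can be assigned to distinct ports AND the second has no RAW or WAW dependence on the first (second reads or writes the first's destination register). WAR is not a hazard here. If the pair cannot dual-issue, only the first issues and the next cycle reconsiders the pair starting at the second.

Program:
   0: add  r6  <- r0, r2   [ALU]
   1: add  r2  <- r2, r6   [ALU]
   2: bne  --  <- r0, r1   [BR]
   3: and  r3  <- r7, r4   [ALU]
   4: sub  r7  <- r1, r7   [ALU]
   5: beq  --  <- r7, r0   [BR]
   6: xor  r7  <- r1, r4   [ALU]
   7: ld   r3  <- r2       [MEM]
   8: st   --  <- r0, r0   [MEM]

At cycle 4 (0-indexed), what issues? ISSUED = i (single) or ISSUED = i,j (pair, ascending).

t=0 i0:add.ALU ; RAW r6
t=1 i1&i2:add.ALU/bne.BR ; 2-wide
t=2 i3&i4:and.ALU/sub.ALU ; 2-wide
t=3 i5&i6:beq.BR/xor.ALU ; 2-wide
t=4 i7:ld.MEM ; no-port MEM/MEM
t=5 i8:st.MEM ; tail

ISSUED = 7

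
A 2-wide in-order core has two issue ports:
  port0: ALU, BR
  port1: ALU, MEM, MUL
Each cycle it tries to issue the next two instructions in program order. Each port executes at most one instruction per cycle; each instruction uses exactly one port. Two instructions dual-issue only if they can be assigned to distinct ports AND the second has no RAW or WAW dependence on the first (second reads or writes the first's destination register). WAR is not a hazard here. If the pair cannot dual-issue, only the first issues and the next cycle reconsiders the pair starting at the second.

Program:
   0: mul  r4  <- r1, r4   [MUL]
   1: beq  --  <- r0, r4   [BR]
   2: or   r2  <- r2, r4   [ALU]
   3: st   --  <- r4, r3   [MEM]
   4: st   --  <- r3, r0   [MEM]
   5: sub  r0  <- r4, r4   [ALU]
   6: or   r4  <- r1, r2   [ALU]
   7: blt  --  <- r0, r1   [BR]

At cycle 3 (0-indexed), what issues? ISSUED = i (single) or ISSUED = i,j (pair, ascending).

#0 head=0: mul.MUL i0 RAW r4
#1 head=1: beq.BR;or.ALU i1/i2 pair
#2 head=3: st.MEM i3 no-port MEM/MEM
#3 head=4: st.MEM;sub.ALU i4/i5 pair
#4 head=6: or.ALU;blt.BR i6/i7 pair

ISSUED = 4,5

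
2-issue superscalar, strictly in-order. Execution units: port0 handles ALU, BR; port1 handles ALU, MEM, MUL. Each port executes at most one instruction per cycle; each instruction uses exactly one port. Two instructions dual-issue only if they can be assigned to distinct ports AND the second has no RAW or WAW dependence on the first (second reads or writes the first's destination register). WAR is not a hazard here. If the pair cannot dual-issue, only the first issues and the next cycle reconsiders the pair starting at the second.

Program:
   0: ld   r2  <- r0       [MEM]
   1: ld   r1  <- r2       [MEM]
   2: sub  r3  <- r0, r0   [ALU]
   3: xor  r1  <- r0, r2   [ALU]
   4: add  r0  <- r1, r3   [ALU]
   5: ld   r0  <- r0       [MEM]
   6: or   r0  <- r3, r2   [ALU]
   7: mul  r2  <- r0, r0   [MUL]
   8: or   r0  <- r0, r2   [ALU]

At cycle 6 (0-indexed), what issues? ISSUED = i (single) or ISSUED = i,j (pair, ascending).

#0 head=0: ld i0 no-port MEM/MEM
#1 head=1: ld/sub i1+i2 2-wide
#2 head=3: xor i3 RAW r1
#3 head=4: add i4 RAW+WAW r0
#4 head=5: ld i5 WAW r0
#5 head=6: or i6 RAW r0
#6 head=7: mul i7 RAW r2
#7 head=8: or i8 tail

ISSUED = 7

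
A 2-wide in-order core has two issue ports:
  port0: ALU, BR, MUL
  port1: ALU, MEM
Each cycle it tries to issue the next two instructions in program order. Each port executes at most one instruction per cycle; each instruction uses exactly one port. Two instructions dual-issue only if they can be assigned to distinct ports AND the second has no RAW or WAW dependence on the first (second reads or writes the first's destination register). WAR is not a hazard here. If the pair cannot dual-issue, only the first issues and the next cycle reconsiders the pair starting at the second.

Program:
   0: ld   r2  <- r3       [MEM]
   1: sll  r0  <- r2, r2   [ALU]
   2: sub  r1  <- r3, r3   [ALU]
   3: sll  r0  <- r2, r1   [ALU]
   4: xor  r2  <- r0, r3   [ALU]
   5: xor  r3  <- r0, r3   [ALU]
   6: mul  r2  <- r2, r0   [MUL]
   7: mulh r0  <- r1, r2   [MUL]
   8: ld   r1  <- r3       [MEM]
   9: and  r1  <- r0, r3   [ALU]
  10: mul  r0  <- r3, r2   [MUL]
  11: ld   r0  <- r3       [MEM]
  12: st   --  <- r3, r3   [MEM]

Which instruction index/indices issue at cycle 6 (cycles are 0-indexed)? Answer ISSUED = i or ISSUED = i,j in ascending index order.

t=0 i0:ld ; RAW r2
t=1 i1/i2:sll sub ; 2-wide
t=2 i3:sll ; RAW r0
t=3 i4/i5:xor xor ; 2-wide
t=4 i6:mul ; no-port MUL/MUL
t=5 i7/i8:mulh ld ; 2-wide
t=6 i9/i10:and mul ; 2-wide
t=7 i11:ld ; no-port MEM/MEM
t=8 i12:st ; tail

ISSUED = 9,10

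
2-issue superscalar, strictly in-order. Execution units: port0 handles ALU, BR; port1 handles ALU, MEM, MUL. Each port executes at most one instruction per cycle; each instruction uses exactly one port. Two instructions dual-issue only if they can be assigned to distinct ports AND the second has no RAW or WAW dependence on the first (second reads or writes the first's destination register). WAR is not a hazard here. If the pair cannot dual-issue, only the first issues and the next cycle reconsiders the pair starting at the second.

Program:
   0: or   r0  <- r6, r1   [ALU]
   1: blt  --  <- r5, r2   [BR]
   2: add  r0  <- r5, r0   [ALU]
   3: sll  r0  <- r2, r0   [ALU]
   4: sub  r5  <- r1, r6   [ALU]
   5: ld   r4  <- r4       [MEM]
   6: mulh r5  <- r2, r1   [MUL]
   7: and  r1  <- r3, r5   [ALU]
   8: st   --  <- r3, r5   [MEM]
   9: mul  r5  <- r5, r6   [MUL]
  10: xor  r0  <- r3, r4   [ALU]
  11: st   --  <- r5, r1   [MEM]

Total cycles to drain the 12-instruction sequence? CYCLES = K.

  cy0 -> i0/i1 (or blt) 2-wide
  cy1 -> i2 (add) RAW+WAW r0
  cy2 -> i3/i4 (sll sub) 2-wide
  cy3 -> i5 (ld) no-port MEM/MUL
  cy4 -> i6 (mulh) RAW r5
  cy5 -> i7/i8 (and st) 2-wide
  cy6 -> i9/i10 (mul xor) 2-wide
  cy7 -> i11 (st) tail

CYCLES = 8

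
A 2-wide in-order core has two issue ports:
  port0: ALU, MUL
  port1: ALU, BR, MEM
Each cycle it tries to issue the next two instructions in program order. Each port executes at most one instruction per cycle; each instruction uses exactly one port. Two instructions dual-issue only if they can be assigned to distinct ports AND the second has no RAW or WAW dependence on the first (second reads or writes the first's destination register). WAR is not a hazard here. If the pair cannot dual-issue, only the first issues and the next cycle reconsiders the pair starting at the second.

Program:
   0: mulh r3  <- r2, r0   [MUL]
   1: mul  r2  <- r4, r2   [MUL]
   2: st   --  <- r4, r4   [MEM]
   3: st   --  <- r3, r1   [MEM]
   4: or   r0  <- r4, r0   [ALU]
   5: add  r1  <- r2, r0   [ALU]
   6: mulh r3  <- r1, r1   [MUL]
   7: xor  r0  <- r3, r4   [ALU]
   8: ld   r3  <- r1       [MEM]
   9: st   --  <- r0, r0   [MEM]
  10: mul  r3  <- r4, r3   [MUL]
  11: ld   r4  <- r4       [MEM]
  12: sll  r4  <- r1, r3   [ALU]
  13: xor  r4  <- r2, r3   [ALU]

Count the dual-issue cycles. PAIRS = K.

PAIRS = 4

c0: i0 mulh  no-port MUL/MUL
c1: i1/i2 mul/st  pair
c2: i3/i4 st/or  pair
c3: i5 add  RAW r1
c4: i6 mulh  RAW r3
c5: i7/i8 xor/ld  pair
c6: i9/i10 st/mul  pair
c7: i11 ld  WAW r4
c8: i12 sll  WAW r4
c9: i13 xor  tail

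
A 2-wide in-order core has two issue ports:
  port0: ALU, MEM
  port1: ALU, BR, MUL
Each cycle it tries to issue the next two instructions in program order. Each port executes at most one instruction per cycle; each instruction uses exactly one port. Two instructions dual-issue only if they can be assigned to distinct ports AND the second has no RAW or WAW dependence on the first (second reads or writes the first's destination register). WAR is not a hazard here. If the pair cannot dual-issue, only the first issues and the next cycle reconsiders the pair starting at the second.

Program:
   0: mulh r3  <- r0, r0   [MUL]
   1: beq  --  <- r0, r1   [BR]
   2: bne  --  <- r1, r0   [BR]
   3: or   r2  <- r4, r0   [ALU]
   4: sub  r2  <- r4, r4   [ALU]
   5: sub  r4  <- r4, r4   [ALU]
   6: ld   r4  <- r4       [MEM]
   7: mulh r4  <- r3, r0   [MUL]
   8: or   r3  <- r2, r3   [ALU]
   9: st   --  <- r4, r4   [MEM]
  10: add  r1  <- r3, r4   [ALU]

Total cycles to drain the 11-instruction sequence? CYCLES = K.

  cy0 -> i0 (mulh) no-port MUL/BR
  cy1 -> i1 (beq) no-port BR/BR
  cy2 -> i2+i3 (bne/or) pair
  cy3 -> i4+i5 (sub/sub) pair
  cy4 -> i6 (ld) WAW r4
  cy5 -> i7+i8 (mulh/or) pair
  cy6 -> i9+i10 (st/add) pair

CYCLES = 7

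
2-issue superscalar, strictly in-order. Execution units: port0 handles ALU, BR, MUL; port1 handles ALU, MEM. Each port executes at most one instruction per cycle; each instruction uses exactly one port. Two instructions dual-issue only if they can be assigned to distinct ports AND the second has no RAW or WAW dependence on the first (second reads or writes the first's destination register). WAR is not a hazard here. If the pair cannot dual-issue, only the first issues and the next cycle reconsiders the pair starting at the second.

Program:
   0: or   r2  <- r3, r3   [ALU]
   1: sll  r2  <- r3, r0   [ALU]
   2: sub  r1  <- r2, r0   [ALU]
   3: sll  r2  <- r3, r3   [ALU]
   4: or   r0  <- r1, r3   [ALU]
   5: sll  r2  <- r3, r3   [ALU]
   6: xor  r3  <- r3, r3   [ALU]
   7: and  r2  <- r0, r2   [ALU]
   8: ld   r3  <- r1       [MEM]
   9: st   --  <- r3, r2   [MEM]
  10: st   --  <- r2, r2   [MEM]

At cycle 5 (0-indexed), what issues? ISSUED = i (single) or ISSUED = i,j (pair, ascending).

[0] i0  or  -- WAW r2
[1] i1  sll  -- RAW r2
[2] i2&i3  sub sll  -- dual
[3] i4&i5  or sll  -- dual
[4] i6&i7  xor and  -- dual
[5] i8  ld  -- no-port MEM/MEM
[6] i9  st  -- no-port MEM/MEM
[7] i10  st  -- tail

ISSUED = 8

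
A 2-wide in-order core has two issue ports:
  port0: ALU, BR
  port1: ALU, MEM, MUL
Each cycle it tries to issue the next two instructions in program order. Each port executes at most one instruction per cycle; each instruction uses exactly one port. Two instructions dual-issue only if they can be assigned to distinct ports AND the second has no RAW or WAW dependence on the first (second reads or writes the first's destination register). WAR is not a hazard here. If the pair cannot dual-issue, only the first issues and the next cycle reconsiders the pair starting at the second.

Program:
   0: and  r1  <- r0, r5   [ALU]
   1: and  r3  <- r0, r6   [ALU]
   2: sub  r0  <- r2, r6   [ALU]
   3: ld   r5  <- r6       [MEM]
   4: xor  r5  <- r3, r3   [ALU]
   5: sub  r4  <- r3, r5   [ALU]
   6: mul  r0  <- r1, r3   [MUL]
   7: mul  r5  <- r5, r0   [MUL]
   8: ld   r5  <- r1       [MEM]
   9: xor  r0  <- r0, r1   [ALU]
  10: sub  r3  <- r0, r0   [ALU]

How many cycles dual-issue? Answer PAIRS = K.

0. and.ALU;and.ALU @i0,i1  | dual
1. sub.ALU;ld.MEM @i2,i3  | dual
2. xor.ALU @i4  | RAW r5
3. sub.ALU;mul.MUL @i5,i6  | dual
4. mul.MUL @i7  | no-port MUL/MEM
5. ld.MEM;xor.ALU @i8,i9  | dual
6. sub.ALU @i10  | tail

PAIRS = 4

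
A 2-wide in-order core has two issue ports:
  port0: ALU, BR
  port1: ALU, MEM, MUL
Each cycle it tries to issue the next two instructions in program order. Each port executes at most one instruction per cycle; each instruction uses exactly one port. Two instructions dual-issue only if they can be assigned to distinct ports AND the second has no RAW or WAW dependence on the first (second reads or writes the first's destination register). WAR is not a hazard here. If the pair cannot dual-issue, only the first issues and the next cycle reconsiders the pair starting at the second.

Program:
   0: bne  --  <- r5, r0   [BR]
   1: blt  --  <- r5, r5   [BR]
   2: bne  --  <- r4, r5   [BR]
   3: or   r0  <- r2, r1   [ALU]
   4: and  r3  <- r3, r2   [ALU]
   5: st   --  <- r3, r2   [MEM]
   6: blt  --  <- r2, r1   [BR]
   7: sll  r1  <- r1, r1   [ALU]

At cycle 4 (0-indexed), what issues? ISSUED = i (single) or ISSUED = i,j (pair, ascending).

c0: i0 bne.BR  no-port BR/BR
c1: i1 blt.BR  no-port BR/BR
c2: i2/i3 bne.BR+or.ALU  pair
c3: i4 and.ALU  RAW r3
c4: i5/i6 st.MEM+blt.BR  pair
c5: i7 sll.ALU  tail

ISSUED = 5,6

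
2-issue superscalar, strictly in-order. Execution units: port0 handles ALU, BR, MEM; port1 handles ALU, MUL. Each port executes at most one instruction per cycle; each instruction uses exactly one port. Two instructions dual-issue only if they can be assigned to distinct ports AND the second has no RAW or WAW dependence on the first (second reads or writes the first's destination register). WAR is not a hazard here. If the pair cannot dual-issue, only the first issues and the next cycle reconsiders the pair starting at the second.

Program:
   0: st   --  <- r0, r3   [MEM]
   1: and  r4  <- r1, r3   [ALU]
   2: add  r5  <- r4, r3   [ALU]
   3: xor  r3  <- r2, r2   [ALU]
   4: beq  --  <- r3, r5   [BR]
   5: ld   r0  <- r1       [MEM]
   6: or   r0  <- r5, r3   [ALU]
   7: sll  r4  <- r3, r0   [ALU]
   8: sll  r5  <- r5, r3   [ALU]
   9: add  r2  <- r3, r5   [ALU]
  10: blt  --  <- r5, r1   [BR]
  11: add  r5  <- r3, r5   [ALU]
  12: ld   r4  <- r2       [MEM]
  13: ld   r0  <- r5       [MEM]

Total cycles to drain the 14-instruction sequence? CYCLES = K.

CYCLES = 9

#0 head=0: st/and i0+i1 dual
#1 head=2: add/xor i2+i3 dual
#2 head=4: beq i4 no-port BR/MEM
#3 head=5: ld i5 WAW r0
#4 head=6: or i6 RAW r0
#5 head=7: sll/sll i7+i8 dual
#6 head=9: add/blt i9+i10 dual
#7 head=11: add/ld i11+i12 dual
#8 head=13: ld i13 tail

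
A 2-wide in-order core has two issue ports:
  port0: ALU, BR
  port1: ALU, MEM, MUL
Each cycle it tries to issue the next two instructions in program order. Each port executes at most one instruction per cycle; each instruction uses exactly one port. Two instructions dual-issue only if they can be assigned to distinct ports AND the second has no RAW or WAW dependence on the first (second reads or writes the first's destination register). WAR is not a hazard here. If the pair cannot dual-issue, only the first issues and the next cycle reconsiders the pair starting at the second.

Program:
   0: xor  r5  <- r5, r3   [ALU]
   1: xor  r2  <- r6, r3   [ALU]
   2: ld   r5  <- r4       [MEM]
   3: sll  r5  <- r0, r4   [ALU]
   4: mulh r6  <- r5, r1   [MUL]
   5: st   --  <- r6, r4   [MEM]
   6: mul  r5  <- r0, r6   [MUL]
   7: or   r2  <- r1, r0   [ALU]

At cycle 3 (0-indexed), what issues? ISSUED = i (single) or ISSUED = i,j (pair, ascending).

0. xor.ALU/xor.ALU @i0/i1  | pair
1. ld.MEM @i2  | WAW r5
2. sll.ALU @i3  | RAW r5
3. mulh.MUL @i4  | no-port MUL/MEM
4. st.MEM @i5  | no-port MEM/MUL
5. mul.MUL/or.ALU @i6/i7  | pair

ISSUED = 4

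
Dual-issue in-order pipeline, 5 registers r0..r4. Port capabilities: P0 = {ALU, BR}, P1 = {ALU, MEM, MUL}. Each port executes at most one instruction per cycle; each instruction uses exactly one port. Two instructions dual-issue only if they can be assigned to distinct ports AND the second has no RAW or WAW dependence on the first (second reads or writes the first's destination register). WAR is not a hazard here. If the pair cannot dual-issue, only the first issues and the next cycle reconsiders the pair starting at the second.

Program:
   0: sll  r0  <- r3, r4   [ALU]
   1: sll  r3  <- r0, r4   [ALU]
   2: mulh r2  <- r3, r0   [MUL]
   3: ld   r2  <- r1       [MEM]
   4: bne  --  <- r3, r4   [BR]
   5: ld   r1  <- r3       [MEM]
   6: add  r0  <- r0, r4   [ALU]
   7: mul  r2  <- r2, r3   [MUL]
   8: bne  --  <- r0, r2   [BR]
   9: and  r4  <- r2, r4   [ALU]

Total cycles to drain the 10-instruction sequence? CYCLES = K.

c0: i0 sll  RAW r0
c1: i1 sll  RAW r3
c2: i2 mulh  no-port MUL/MEM
c3: i3+i4 ld+bne  pair
c4: i5+i6 ld+add  pair
c5: i7 mul  RAW r2
c6: i8+i9 bne+and  pair

CYCLES = 7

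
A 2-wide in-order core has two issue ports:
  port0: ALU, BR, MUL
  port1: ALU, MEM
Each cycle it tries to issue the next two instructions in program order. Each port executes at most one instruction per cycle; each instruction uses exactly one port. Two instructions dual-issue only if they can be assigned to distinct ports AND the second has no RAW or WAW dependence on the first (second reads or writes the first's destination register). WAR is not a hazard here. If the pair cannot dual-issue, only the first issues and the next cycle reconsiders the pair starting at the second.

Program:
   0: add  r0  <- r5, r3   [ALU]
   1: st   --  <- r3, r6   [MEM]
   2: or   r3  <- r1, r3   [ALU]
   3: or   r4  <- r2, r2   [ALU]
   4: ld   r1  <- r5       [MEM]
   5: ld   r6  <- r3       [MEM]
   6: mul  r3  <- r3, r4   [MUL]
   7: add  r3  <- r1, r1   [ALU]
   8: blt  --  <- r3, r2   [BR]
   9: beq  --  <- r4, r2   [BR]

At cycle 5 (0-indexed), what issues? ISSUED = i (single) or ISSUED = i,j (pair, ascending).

ISSUED = 8

0. add/st @i0+i1  | pair
1. or/or @i2+i3  | pair
2. ld @i4  | no-port MEM/MEM
3. ld/mul @i5+i6  | pair
4. add @i7  | RAW r3
5. blt @i8  | no-port BR/BR
6. beq @i9  | tail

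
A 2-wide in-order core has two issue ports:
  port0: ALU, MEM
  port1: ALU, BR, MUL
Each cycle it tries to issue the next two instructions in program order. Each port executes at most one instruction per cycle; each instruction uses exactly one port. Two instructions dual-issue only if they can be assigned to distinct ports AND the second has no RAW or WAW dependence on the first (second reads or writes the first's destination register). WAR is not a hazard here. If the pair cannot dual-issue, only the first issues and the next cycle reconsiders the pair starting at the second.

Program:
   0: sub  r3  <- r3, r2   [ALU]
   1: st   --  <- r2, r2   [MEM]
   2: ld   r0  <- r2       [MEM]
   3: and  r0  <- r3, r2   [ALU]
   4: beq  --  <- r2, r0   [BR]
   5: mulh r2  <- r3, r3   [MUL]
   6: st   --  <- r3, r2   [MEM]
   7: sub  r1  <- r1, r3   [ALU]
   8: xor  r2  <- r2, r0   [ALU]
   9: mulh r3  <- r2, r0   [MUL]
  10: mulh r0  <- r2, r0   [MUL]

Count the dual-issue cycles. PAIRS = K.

PAIRS = 2

  cy0 -> i0,i1 (sub.ALU st.MEM) 2-wide
  cy1 -> i2 (ld.MEM) WAW r0
  cy2 -> i3 (and.ALU) RAW r0
  cy3 -> i4 (beq.BR) no-port BR/MUL
  cy4 -> i5 (mulh.MUL) RAW r2
  cy5 -> i6,i7 (st.MEM sub.ALU) 2-wide
  cy6 -> i8 (xor.ALU) RAW r2
  cy7 -> i9 (mulh.MUL) no-port MUL/MUL
  cy8 -> i10 (mulh.MUL) tail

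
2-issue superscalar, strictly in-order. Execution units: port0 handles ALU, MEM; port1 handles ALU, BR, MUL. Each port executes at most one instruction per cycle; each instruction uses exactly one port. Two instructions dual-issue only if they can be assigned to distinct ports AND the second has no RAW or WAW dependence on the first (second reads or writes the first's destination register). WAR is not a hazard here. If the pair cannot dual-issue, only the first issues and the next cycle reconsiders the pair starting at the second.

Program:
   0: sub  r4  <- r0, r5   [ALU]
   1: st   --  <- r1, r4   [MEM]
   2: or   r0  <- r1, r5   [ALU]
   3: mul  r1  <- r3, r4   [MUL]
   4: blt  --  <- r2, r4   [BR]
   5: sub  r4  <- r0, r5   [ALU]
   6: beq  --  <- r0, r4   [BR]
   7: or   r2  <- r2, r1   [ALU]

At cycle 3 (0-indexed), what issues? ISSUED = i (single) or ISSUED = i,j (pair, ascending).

[0] i0  sub  -- RAW r4
[1] i1+i2  st or  -- 2-wide
[2] i3  mul  -- no-port MUL/BR
[3] i4+i5  blt sub  -- 2-wide
[4] i6+i7  beq or  -- 2-wide

ISSUED = 4,5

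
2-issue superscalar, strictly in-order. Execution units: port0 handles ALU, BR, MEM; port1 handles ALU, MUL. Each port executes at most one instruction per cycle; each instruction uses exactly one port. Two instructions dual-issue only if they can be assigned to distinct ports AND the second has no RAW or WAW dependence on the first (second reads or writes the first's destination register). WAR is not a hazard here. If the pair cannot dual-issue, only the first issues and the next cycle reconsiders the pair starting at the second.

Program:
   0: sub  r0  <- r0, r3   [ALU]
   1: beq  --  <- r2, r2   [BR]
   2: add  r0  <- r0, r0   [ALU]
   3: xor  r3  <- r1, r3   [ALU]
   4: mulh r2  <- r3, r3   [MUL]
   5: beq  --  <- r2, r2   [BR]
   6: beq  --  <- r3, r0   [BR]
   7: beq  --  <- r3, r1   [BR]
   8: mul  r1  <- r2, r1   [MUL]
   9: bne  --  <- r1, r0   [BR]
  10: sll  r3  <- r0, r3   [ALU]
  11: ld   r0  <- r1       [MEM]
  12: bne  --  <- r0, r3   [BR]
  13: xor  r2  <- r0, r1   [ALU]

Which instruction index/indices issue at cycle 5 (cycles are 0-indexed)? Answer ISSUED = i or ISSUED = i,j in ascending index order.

ISSUED = 7,8

c0: i0/i1 sub.ALU+beq.BR  dual
c1: i2/i3 add.ALU+xor.ALU  dual
c2: i4 mulh.MUL  RAW r2
c3: i5 beq.BR  no-port BR/BR
c4: i6 beq.BR  no-port BR/BR
c5: i7/i8 beq.BR+mul.MUL  dual
c6: i9/i10 bne.BR+sll.ALU  dual
c7: i11 ld.MEM  no-port MEM/BR
c8: i12/i13 bne.BR+xor.ALU  dual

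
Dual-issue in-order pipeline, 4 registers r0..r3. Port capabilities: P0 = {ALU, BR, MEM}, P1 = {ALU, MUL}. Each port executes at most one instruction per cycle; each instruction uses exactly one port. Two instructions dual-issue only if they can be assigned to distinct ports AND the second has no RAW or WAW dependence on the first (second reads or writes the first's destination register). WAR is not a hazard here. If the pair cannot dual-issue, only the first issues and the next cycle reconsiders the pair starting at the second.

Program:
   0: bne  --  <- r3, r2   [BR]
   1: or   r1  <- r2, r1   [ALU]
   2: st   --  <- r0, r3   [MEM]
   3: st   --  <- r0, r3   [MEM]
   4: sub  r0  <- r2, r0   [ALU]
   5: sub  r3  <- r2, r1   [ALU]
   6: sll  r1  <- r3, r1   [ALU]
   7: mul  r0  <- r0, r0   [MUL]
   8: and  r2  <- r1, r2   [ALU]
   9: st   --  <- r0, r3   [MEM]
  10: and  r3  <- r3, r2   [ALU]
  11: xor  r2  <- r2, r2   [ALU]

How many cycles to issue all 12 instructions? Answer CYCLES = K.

t=0 i0+i1:bne.BR/or.ALU ; pair
t=1 i2:st.MEM ; no-port MEM/MEM
t=2 i3+i4:st.MEM/sub.ALU ; pair
t=3 i5:sub.ALU ; RAW r3
t=4 i6+i7:sll.ALU/mul.MUL ; pair
t=5 i8+i9:and.ALU/st.MEM ; pair
t=6 i10+i11:and.ALU/xor.ALU ; pair

CYCLES = 7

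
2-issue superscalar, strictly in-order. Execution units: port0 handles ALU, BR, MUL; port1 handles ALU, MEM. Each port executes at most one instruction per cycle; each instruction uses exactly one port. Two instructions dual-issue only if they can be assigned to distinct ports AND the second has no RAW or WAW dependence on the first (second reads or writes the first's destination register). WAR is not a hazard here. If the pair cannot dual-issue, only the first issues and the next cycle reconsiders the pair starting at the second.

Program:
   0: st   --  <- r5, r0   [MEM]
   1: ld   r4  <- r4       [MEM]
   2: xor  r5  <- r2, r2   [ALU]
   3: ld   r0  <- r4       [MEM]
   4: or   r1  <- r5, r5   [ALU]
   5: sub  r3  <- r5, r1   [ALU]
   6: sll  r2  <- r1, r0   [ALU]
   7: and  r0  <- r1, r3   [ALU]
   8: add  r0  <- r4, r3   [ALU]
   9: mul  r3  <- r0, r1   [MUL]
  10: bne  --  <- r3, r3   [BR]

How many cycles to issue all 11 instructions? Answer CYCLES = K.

CYCLES = 8

0. st @i0  | no-port MEM/MEM
1. ld+xor @i1&i2  | pair
2. ld+or @i3&i4  | pair
3. sub+sll @i5&i6  | pair
4. and @i7  | WAW r0
5. add @i8  | RAW r0
6. mul @i9  | no-port MUL/BR
7. bne @i10  | tail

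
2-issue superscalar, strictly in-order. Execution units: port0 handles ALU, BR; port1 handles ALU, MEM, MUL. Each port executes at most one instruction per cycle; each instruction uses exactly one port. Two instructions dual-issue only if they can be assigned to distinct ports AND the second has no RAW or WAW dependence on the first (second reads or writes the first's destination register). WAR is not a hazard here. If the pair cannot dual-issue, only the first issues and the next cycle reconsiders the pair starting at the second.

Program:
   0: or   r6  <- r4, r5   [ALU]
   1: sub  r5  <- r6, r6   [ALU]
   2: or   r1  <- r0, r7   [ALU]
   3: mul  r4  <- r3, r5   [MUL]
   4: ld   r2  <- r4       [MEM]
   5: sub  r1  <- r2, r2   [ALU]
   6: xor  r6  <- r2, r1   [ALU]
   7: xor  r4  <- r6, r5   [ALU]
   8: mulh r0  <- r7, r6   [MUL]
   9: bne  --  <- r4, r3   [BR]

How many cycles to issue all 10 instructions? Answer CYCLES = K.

0. or.ALU @i0  | RAW r6
1. sub.ALU/or.ALU @i1/i2  | pair
2. mul.MUL @i3  | no-port MUL/MEM
3. ld.MEM @i4  | RAW r2
4. sub.ALU @i5  | RAW r1
5. xor.ALU @i6  | RAW r6
6. xor.ALU/mulh.MUL @i7/i8  | pair
7. bne.BR @i9  | tail

CYCLES = 8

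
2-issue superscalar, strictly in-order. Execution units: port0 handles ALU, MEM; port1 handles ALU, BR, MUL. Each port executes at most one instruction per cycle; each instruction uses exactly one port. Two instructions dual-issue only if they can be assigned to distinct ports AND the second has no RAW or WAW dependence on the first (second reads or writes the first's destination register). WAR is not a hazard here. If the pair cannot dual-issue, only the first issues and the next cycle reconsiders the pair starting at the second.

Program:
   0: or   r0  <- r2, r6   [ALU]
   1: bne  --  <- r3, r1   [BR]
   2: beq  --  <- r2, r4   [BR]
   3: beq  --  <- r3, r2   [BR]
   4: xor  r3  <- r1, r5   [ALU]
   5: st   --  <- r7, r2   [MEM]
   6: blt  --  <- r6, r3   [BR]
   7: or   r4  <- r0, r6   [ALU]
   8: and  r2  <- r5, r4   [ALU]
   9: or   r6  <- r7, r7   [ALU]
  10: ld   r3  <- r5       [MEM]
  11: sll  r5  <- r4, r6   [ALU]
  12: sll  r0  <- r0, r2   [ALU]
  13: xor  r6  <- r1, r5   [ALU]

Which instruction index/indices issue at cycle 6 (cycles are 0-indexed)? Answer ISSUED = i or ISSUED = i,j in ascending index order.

ISSUED = 10,11

0. or.ALU bne.BR @i0+i1  | 2-wide
1. beq.BR @i2  | no-port BR/BR
2. beq.BR xor.ALU @i3+i4  | 2-wide
3. st.MEM blt.BR @i5+i6  | 2-wide
4. or.ALU @i7  | RAW r4
5. and.ALU or.ALU @i8+i9  | 2-wide
6. ld.MEM sll.ALU @i10+i11  | 2-wide
7. sll.ALU xor.ALU @i12+i13  | 2-wide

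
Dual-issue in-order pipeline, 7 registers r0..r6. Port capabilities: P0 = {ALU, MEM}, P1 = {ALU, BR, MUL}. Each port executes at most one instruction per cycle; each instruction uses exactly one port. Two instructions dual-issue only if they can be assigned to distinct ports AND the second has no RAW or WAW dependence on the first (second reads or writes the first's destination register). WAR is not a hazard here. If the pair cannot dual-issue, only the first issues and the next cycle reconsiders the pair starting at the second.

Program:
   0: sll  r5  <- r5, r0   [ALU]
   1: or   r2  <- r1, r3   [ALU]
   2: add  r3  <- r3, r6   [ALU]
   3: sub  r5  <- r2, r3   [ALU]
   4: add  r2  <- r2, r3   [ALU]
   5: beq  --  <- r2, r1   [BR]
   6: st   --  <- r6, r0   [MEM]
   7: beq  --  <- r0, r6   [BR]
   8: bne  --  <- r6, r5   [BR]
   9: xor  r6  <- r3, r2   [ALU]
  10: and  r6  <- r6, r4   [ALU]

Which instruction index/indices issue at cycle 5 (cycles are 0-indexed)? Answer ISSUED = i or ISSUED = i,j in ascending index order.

ISSUED = 8,9

  cy0 -> i0/i1 (sll/or) dual
  cy1 -> i2 (add) RAW r3
  cy2 -> i3/i4 (sub/add) dual
  cy3 -> i5/i6 (beq/st) dual
  cy4 -> i7 (beq) no-port BR/BR
  cy5 -> i8/i9 (bne/xor) dual
  cy6 -> i10 (and) tail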